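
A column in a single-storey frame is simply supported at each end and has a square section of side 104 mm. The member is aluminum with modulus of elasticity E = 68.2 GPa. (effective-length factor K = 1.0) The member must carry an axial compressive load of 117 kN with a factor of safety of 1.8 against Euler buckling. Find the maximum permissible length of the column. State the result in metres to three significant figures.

I = a⁴/12 = 104⁴/12 = 9.749×10^6 mm⁴
I = 9.749×10^-6 m⁴
Required critical load P_cr = n·P = 1.8 × 117 = 210.6 kN = 2.106×10^5 N
From P_cr = π²EI/(K·L)²:  L = (1/K)·√(π²EI/P_cr) = (1/1)·√(π²×6.82×10^10×9.749×10^-6/2.106×10^5)
L = 5.58 m

L_max ≈ 5.58 m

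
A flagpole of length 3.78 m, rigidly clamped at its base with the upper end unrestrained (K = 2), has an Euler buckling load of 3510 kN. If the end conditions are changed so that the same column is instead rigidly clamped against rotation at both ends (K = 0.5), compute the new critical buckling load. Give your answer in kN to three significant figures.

P_cr ∝ 1/K², so P_cr,new = P_cr,old × (K_old/K_new)² = 3510 × (2/0.5)²
= 3510 × 16.00 = 56200 kN

P_cr ≈ 56200 kN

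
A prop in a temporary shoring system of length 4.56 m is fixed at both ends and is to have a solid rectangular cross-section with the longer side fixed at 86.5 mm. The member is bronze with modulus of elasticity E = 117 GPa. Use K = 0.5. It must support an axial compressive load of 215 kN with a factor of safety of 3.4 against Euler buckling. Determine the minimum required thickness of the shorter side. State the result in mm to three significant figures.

Required P_cr = n·P = 3.4 × 215 = 731.0 kN
L_e = K·L = 0.5 × 4.56 = 2.280 m
Required I = P_cr·L_e²/(π²E) = 7.310×10^5 × 2.280² / (π² × 1.17×10^11) = 3.291×10^-6 m⁴
I_req = 3.291×10^6 mm⁴
Rectangle, weak axis: I_min = h·b³/12 with h = 86.5 mm fixed  ⇒  b = (12I/h)^(1/3) = 77.0 mm

b ≈ 77.0 mm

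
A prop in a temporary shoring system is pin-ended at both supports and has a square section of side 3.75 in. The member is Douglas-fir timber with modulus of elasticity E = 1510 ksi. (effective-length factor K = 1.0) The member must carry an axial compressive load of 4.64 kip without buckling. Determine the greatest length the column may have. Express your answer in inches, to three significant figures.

L_max ≈ 230 in

I = a⁴/12 = 3.75⁴/12 = 16.48 in⁴
At the buckling limit P_cr = P = 4.640×10^3 lb
From P_cr = π²EI/(K·L)²:  L = (1/K)·√(π²EI/P_cr) = (1/1)·√(π²×1.51×10^6×16.48/4.640×10^3)
L = 230 in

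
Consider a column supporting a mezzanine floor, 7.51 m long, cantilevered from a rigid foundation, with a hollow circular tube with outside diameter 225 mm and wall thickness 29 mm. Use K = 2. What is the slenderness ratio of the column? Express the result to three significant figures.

Inner diameter d_i = 225 − 2×29 = 167.0 mm
I = π(d_o⁴ − d_i⁴)/64 = π(225⁴ − 167.0⁴)/64 = 8.763×10^7 mm⁴
A = 1.786×10^4 mm²;  r_min = √(I/A) = √(8.763×10^7/1.786×10^4) = 70.05 mm
L_e = K·L = 2 × 7.51 m = 15.02 m = 15020 mm
λ = L_e / r_min = 15020 / 70.05 = 214

λ ≈ 214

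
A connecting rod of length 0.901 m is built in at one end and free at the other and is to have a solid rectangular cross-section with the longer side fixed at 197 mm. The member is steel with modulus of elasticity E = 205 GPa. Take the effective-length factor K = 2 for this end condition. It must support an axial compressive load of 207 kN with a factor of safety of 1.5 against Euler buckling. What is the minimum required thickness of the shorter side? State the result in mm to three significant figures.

b ≈ 31.2 mm

Required P_cr = n·P = 1.5 × 207 = 310.5 kN
L_e = K·L = 2 × 0.901 = 1.802 m
Required I = P_cr·L_e²/(π²E) = 3.105×10^5 × 1.802² / (π² × 2.05×10^11) = 4.983×10^-7 m⁴
I_req = 4.983×10^5 mm⁴
Rectangle, weak axis: I_min = h·b³/12 with h = 197 mm fixed  ⇒  b = (12I/h)^(1/3) = 31.2 mm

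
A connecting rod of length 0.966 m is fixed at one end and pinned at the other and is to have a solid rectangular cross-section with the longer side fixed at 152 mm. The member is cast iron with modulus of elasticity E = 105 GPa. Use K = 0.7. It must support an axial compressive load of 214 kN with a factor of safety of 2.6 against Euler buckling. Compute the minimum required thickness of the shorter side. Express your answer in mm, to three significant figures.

b ≈ 26.9 mm

Required P_cr = n·P = 2.6 × 214 = 556.4 kN
L_e = K·L = 0.7 × 0.966 = 0.6762 m
Required I = P_cr·L_e²/(π²E) = 5.564×10^5 × 0.6762² / (π² × 1.05×10^11) = 2.455×10^-7 m⁴
I_req = 2.455×10^5 mm⁴
Rectangle, weak axis: I_min = h·b³/12 with h = 152 mm fixed  ⇒  b = (12I/h)^(1/3) = 26.9 mm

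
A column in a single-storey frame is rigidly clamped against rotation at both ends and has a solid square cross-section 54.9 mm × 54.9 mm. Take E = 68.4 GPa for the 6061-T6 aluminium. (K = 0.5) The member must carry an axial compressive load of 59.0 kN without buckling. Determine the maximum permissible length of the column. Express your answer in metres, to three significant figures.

L_max ≈ 5.89 m

I = a⁴/12 = 54.9⁴/12 = 7.570×10^5 mm⁴
I = 7.570×10^-7 m⁴
At the buckling limit P_cr = P = 5.900×10^4 N
From P_cr = π²EI/(K·L)²:  L = (1/K)·√(π²EI/P_cr) = (1/0.5)·√(π²×6.84×10^10×7.570×10^-7/5.900×10^4)
L = 5.89 m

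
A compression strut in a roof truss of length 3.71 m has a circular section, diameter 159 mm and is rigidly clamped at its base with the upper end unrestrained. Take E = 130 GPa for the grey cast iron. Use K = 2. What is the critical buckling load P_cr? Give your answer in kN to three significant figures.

I = πd⁴/64 = π×159⁴/64 = 3.137×10^7 mm⁴
I = 3.137×10^7 mm⁴ = 3.137×10^-5 m⁴
Effective length L_e = K·L = 2 × 3.71 = 7.420 m
P_cr = π²EI / L_e² = π² × 130×10⁹ × 3.137×10^-5 / 7.420² = 7.311×10^5 N

P_cr ≈ 731 kN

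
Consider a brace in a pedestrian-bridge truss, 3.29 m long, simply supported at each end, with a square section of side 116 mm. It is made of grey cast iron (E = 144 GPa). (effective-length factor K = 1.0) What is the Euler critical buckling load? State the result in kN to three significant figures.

I = a⁴/12 = 116⁴/12 = 1.509×10^7 mm⁴
I = 1.509×10^7 mm⁴ = 1.509×10^-5 m⁴
Effective length L_e = K·L = 1 × 3.29 = 3.290 m
P_cr = π²EI / L_e² = π² × 144×10⁹ × 1.509×10^-5 / 3.290² = 1.981×10^6 N

P_cr ≈ 1980 kN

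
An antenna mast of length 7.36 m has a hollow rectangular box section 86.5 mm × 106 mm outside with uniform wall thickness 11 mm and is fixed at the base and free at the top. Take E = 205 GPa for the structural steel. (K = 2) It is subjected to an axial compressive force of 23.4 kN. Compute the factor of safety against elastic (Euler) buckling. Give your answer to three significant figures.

n ≈ 1.53

Inner dimensions: h_i = 106 − 2×11 = 84.00 mm, b_i = 86.5 − 2×11 = 64.50 mm
Weak-axis I_min = (h_o·b_o³ − h_i·b_i³)/12 with b_o = 86.5, b_i = 64.50 mm (shorter outer/inner sides).
I_min = (106×86.5³ − 84.00×64.50³)/12 = 3.839×10^6 mm⁴
I = 3.839×10^6 mm⁴ = 3.839×10^-6 m⁴
Effective length L_e = K·L = 2 × 7.36 = 14.72 m
P_cr = π²EI / L_e² = π² × 205×10⁹ × 3.839×10^-6 / 14.72² = 3.584×10^4 N
Factor of safety n = P_cr / P = 35.845 / 23.4 = 1.53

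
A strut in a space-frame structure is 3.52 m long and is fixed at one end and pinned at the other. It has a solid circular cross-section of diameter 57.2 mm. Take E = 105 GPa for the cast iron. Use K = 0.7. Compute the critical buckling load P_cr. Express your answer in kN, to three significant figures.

P_cr ≈ 89.7 kN

I = πd⁴/64 = π×57.2⁴/64 = 5.255×10^5 mm⁴
I = 5.255×10^5 mm⁴ = 5.255×10^-7 m⁴
Effective length L_e = K·L = 0.7 × 3.52 = 2.464 m
P_cr = π²EI / L_e² = π² × 105×10⁹ × 5.255×10^-7 / 2.464² = 8.969×10^4 N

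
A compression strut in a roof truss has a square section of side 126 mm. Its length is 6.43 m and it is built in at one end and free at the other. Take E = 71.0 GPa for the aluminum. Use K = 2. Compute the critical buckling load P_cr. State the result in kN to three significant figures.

P_cr ≈ 89.0 kN

I = a⁴/12 = 126⁴/12 = 2.100×10^7 mm⁴
I = 2.100×10^7 mm⁴ = 2.100×10^-5 m⁴
Effective length L_e = K·L = 2 × 6.43 = 12.86 m
P_cr = π²EI / L_e² = π² × 71.0×10⁹ × 2.100×10^-5 / 12.86² = 8.900×10^4 N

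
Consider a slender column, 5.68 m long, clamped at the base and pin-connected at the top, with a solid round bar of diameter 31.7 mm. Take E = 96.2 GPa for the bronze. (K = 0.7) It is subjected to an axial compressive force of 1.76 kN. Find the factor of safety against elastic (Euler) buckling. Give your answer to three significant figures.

I = πd⁴/64 = π×31.7⁴/64 = 4.957×10^4 mm⁴
I = 4.957×10^4 mm⁴ = 4.957×10^-8 m⁴
Effective length L_e = K·L = 0.7 × 5.68 = 3.976 m
P_cr = π²EI / L_e² = π² × 96.2×10⁹ × 4.957×10^-8 / 3.976² = 2.977×10^3 N
Factor of safety n = P_cr / P = 2.9771 / 1.76 = 1.69

n ≈ 1.69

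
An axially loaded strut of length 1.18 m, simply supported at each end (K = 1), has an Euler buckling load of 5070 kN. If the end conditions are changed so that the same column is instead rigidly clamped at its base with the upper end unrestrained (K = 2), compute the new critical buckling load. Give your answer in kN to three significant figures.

P_cr ≈ 1270 kN

P_cr ∝ 1/K², so P_cr,new = P_cr,old × (K_old/K_new)² = 5070 × (1/2)²
= 5070 × 0.2500 = 1270 kN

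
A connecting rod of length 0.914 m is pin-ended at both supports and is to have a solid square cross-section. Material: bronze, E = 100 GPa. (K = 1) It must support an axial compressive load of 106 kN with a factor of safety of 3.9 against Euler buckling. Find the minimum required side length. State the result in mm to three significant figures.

Required P_cr = n·P = 3.9 × 106 = 413.4 kN
L_e = K·L = 1 × 0.914 = 0.9140 m
Required I = P_cr·L_e²/(π²E) = 4.134×10^5 × 0.9140² / (π² × 1.00×10^11) = 3.499×10^-7 m⁴
I_req = 3.499×10^5 mm⁴
Solid square: I = a⁴/12  ⇒  a = (12I)^(1/4) = (12×3.499×10^5)^(1/4) = 45.3 mm

a ≈ 45.3 mm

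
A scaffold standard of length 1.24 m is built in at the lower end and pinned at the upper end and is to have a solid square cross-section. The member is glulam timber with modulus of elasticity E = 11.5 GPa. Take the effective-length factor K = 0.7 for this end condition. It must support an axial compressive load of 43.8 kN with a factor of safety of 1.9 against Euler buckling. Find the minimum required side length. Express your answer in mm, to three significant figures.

Required P_cr = n·P = 1.9 × 43.8 = 83.22 kN
L_e = K·L = 0.7 × 1.24 = 0.8680 m
Required I = P_cr·L_e²/(π²E) = 8.322×10^4 × 0.8680² / (π² × 1.15×10^10) = 5.524×10^-7 m⁴
I_req = 5.524×10^5 mm⁴
Solid square: I = a⁴/12  ⇒  a = (12I)^(1/4) = (12×5.524×10^5)^(1/4) = 50.7 mm

a ≈ 50.7 mm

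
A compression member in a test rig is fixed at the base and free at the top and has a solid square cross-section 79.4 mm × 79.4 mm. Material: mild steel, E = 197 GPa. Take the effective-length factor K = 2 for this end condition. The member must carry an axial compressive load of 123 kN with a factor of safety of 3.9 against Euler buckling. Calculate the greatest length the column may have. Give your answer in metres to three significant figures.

I = a⁴/12 = 79.4⁴/12 = 3.312×10^6 mm⁴
I = 3.312×10^-6 m⁴
Required critical load P_cr = n·P = 3.9 × 123 = 479.7 kN = 4.797×10^5 N
From P_cr = π²EI/(K·L)²:  L = (1/K)·√(π²EI/P_cr) = (1/2)·√(π²×1.97×10^11×3.312×10^-6/4.797×10^5)
L = 1.83 m

L_max ≈ 1.83 m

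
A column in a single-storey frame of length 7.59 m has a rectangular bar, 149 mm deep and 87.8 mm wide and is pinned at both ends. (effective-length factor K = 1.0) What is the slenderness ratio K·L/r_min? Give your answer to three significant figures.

λ ≈ 299

For a rectangle r_min = b/√12 = 87.8/√12 = 25.35 mm
L_e = K·L = 1 × 7.59 m = 7.590 m = 7590.0 mm
λ = L_e / r_min = 7590.0 / 25.35 = 299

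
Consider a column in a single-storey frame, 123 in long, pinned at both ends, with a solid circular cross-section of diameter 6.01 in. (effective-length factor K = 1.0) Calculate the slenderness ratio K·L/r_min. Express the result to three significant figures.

λ ≈ 81.9

For a solid circle r = d/4 = 6.01/4 = 1.502 in
L_e = K·L = 1 × 123 = 123.0 in
λ = L_e / r_min = 123.00 / 1.502 = 81.9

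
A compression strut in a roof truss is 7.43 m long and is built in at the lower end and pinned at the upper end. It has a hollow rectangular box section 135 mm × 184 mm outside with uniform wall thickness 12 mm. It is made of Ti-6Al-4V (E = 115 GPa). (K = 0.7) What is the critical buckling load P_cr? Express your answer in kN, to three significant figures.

P_cr ≈ 818 kN

Inner dimensions: h_i = 184 − 2×12 = 160.0 mm, b_i = 135 − 2×12 = 111.0 mm
Weak-axis I_min = (h_o·b_o³ − h_i·b_i³)/12 with b_o = 135, b_i = 111.0 mm (shorter outer/inner sides).
I_min = (184×135³ − 160.0×111.0³)/12 = 1.949×10^7 mm⁴
I = 1.949×10^7 mm⁴ = 1.949×10^-5 m⁴
Effective length L_e = K·L = 0.7 × 7.43 = 5.201 m
P_cr = π²EI / L_e² = π² × 115×10⁹ × 1.949×10^-5 / 5.201² = 8.178×10^5 N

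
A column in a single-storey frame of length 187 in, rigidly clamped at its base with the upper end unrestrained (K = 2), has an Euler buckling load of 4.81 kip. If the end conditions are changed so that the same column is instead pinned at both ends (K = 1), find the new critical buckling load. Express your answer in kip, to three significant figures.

P_cr ≈ 19.2 kip

P_cr ∝ 1/K², so P_cr,new = P_cr,old × (K_old/K_new)² = 4.81 × (2/1)²
= 4.81 × 4.000 = 19.2 kip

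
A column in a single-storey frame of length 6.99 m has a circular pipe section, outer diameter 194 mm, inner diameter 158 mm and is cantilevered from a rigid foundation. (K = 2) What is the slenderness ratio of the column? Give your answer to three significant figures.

d_o = 194 mm, d_i = 158 mm
I = π(d_o⁴ − d_i⁴)/64 = π(194⁴ − 158.0⁴)/64 = 3.894×10^7 mm⁴
A = 9.953×10^3 mm²;  r_min = √(I/A) = √(3.894×10^7/9.953×10^3) = 62.55 mm
L_e = K·L = 2 × 6.99 m = 13.98 m = 13980 mm
λ = L_e / r_min = 13980 / 62.55 = 224

λ ≈ 224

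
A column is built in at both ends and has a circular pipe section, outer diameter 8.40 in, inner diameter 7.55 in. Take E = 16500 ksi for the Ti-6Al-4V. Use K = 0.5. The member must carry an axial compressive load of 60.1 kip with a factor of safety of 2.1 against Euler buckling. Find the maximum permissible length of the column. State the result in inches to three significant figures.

d_o = 8.40 in, d_i = 7.55 in
I = π(d_o⁴ − d_i⁴)/64 = π(8.40⁴ − 7.550⁴)/64 = 84.89 in⁴
Required critical load P_cr = n·P = 2.1 × 60.1 = 126.2 kip = 1.262×10^5 lb
From P_cr = π²EI/(K·L)²:  L = (1/K)·√(π²EI/P_cr) = (1/0.5)·√(π²×1.65×10^7×84.89/1.262×10^5)
L = 662 in

L_max ≈ 662 in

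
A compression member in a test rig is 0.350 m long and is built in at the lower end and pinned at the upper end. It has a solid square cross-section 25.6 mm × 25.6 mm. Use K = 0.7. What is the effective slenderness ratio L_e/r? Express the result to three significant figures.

λ ≈ 33.2

I = a⁴/12 = 25.6⁴/12 = 3.579×10^4 mm⁴
A = 655.4 mm²;  r_min = √(I/A) = √(3.579×10^4/655.4) = 7.390 mm
L_e = K·L = 0.7 × 0.350 m = 0.2450 m = 245.00 mm
λ = L_e / r_min = 245.00 / 7.390 = 33.2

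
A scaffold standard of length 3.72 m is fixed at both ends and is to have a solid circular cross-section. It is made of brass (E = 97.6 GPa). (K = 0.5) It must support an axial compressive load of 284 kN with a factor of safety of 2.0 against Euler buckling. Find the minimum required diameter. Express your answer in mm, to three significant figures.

d ≈ 80.3 mm

Required P_cr = n·P = 2.0 × 284 = 568.0 kN
L_e = K·L = 0.5 × 3.72 = 1.860 m
Required I = P_cr·L_e²/(π²E) = 5.680×10^5 × 1.860² / (π² × 9.76×10^10) = 2.040×10^-6 m⁴
I_req = 2.040×10^6 mm⁴
Solid circle: I = πd⁴/64  ⇒  d = (64I/π)^(1/4) = (64×2.040×10^6/π)^(1/4) = 80.3 mm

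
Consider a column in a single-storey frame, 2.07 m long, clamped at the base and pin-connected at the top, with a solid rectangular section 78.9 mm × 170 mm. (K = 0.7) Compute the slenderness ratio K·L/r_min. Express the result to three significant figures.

Buckling occurs about the weak axis: I_min = h·b³/12 with b = 78.9 mm (the shorter side).
I_min = 170×78.9³/12 = 6.958×10^6 mm⁴
A = 1.341×10^4 mm²;  r_min = √(I/A) = √(6.958×10^6/1.341×10^4) = 22.78 mm
L_e = K·L = 0.7 × 2.07 m = 1.449 m = 1449.0 mm
λ = L_e / r_min = 1449.0 / 22.78 = 63.6

λ ≈ 63.6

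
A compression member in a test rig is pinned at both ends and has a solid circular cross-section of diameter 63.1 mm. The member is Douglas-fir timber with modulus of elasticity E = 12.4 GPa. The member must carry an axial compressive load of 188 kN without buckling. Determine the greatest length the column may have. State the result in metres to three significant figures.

L_max ≈ 0.712 m

I = πd⁴/64 = π×63.1⁴/64 = 7.782×10^5 mm⁴
I = 7.782×10^-7 m⁴
At the buckling limit P_cr = P = 1.880×10^5 N
From P_cr = π²EI/(K·L)²:  L = (1/K)·√(π²EI/P_cr) = (1/1)·√(π²×1.24×10^10×7.782×10^-7/1.880×10^5)
L = 0.712 m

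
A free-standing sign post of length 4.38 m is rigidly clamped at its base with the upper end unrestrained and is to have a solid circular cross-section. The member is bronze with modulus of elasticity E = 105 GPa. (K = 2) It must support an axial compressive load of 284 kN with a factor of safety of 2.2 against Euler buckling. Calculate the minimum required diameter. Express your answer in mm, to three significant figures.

Required P_cr = n·P = 2.2 × 284 = 624.8 kN
L_e = K·L = 2 × 4.38 = 8.760 m
Required I = P_cr·L_e²/(π²E) = 6.248×10^5 × 8.760² / (π² × 1.05×10^11) = 4.627×10^-5 m⁴
I_req = 4.627×10^7 mm⁴
Solid circle: I = πd⁴/64  ⇒  d = (64I/π)^(1/4) = (64×4.627×10^7/π)^(1/4) = 175 mm

d ≈ 175 mm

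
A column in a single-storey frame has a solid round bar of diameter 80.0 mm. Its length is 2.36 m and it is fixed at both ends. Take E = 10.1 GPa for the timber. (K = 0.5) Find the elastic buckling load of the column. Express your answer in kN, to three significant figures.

I = πd⁴/64 = π×80.0⁴/64 = 2.011×10^6 mm⁴
I = 2.011×10^6 mm⁴ = 2.011×10^-6 m⁴
Effective length L_e = K·L = 0.5 × 2.36 = 1.180 m
P_cr = π²EI / L_e² = π² × 10.1×10⁹ × 2.011×10^-6 / 1.180² = 1.439×10^5 N

P_cr ≈ 144 kN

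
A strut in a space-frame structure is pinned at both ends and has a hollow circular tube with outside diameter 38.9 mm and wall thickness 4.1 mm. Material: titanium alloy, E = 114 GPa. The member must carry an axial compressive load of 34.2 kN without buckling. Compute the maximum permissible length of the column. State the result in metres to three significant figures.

L_max ≈ 1.50 m

Inner diameter d_i = 38.9 − 2×4.1 = 30.70 mm
I = π(d_o⁴ − d_i⁴)/64 = π(38.9⁴ − 30.70⁴)/64 = 6.880×10^4 mm⁴
I = 6.880×10^-8 m⁴
At the buckling limit P_cr = P = 3.420×10^4 N
From P_cr = π²EI/(K·L)²:  L = (1/K)·√(π²EI/P_cr) = (1/1)·√(π²×1.14×10^11×6.880×10^-8/3.420×10^4)
L = 1.50 m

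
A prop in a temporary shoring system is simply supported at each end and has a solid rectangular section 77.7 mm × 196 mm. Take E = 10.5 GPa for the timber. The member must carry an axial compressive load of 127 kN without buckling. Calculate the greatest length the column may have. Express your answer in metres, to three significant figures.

L_max ≈ 2.50 m

Buckling occurs about the weak axis: I_min = h·b³/12 with b = 77.7 mm (the shorter side).
I_min = 196×77.7³/12 = 7.662×10^6 mm⁴
I = 7.662×10^-6 m⁴
At the buckling limit P_cr = P = 1.270×10^5 N
From P_cr = π²EI/(K·L)²:  L = (1/K)·√(π²EI/P_cr) = (1/1)·√(π²×1.05×10^10×7.662×10^-6/1.270×10^5)
L = 2.50 m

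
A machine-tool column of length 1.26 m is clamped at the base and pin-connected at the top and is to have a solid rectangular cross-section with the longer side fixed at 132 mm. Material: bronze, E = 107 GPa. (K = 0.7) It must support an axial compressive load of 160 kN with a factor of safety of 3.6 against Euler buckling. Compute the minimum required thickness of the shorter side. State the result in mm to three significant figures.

b ≈ 33.8 mm

Required P_cr = n·P = 3.6 × 160 = 576.0 kN
L_e = K·L = 0.7 × 1.26 = 0.8820 m
Required I = P_cr·L_e²/(π²E) = 5.760×10^5 × 0.8820² / (π² × 1.07×10^11) = 4.243×10^-7 m⁴
I_req = 4.243×10^5 mm⁴
Rectangle, weak axis: I_min = h·b³/12 with h = 132 mm fixed  ⇒  b = (12I/h)^(1/3) = 33.8 mm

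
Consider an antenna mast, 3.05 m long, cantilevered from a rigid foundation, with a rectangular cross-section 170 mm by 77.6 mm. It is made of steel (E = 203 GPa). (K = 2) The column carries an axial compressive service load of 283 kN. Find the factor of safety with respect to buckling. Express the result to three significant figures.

Buckling occurs about the weak axis: I_min = h·b³/12 with b = 77.6 mm (the shorter side).
I_min = 170×77.6³/12 = 6.620×10^6 mm⁴
I = 6.620×10^6 mm⁴ = 6.620×10^-6 m⁴
Effective length L_e = K·L = 2 × 3.05 = 6.100 m
P_cr = π²EI / L_e² = π² × 203×10⁹ × 6.620×10^-6 / 6.100² = 3.564×10^5 N
Factor of safety n = P_cr / P = 356.44 / 283 = 1.26

n ≈ 1.26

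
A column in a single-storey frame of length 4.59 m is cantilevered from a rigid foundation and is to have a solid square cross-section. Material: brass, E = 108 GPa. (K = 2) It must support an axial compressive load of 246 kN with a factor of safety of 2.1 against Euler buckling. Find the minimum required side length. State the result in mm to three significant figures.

Required P_cr = n·P = 2.1 × 246 = 516.6 kN
L_e = K·L = 2 × 4.59 = 9.180 m
Required I = P_cr·L_e²/(π²E) = 5.166×10^5 × 9.180² / (π² × 1.08×10^11) = 4.084×10^-5 m⁴
I_req = 4.084×10^7 mm⁴
Solid square: I = a⁴/12  ⇒  a = (12I)^(1/4) = (12×4.084×10^7)^(1/4) = 149 mm

a ≈ 149 mm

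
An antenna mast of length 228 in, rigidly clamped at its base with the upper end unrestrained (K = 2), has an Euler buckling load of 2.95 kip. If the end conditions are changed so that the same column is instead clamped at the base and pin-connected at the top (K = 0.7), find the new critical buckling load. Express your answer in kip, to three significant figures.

P_cr ∝ 1/K², so P_cr,new = P_cr,old × (K_old/K_new)² = 2.95 × (2/0.7)²
= 2.95 × 8.163 = 24.1 kip

P_cr ≈ 24.1 kip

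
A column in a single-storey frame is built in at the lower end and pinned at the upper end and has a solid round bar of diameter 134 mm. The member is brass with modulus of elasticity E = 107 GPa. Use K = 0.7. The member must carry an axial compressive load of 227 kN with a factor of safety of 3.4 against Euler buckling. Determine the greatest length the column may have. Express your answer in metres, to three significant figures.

I = πd⁴/64 = π×134⁴/64 = 1.583×10^7 mm⁴
I = 1.583×10^-5 m⁴
Required critical load P_cr = n·P = 3.4 × 227 = 771.8 kN = 7.718×10^5 N
From P_cr = π²EI/(K·L)²:  L = (1/K)·√(π²EI/P_cr) = (1/0.7)·√(π²×1.07×10^11×1.583×10^-5/7.718×10^5)
L = 6.65 m

L_max ≈ 6.65 m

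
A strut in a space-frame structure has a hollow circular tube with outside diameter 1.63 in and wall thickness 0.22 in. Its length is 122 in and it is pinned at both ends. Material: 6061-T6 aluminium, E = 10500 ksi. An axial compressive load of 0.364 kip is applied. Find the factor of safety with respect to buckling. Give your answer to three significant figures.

Inner diameter d_i = 1.63 − 2×0.22 = 1.190 in
I = π(d_o⁴ − d_i⁴)/64 = π(1.63⁴ − 1.190⁴)/64 = 0.2481 in⁴
Effective length L_e = K·L = 1 × 122 = 122.0 in
P_cr = π²EI / L_e² = π² × 10500×10³ × 0.2481 / 122.0² = 1.727×10^3 lb
Factor of safety n = P_cr / P = 1.7273 / 0.364 = 4.75

n ≈ 4.75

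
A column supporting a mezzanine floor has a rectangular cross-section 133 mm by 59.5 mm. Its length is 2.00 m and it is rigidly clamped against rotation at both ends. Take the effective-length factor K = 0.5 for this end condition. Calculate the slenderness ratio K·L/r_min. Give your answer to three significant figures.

Buckling occurs about the weak axis: I_min = h·b³/12 with b = 59.5 mm (the shorter side).
I_min = 133×59.5³/12 = 2.335×10^6 mm⁴
A = 7.913×10^3 mm²;  r_min = √(I/A) = √(2.335×10^6/7.913×10^3) = 17.18 mm
L_e = K·L = 0.5 × 2.00 m = 1.000 m = 1000.0 mm
λ = L_e / r_min = 1000.0 / 17.18 = 58.2

λ ≈ 58.2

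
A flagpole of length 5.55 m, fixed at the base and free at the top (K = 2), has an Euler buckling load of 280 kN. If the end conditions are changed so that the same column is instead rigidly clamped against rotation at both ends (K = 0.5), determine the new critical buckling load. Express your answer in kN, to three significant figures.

P_cr ≈ 4480 kN

P_cr ∝ 1/K², so P_cr,new = P_cr,old × (K_old/K_new)² = 280 × (2/0.5)²
= 280 × 16.00 = 4480 kN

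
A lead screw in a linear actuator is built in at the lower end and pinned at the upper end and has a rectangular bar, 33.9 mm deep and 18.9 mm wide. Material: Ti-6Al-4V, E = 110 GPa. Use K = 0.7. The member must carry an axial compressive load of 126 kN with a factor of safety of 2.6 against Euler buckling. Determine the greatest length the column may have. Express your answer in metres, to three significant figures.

Buckling occurs about the weak axis: I_min = h·b³/12 with b = 18.9 mm (the shorter side).
I_min = 33.9×18.9³/12 = 1.907×10^4 mm⁴
I = 1.907×10^-8 m⁴
Required critical load P_cr = n·P = 2.6 × 126 = 327.6 kN = 3.276×10^5 N
From P_cr = π²EI/(K·L)²:  L = (1/K)·√(π²EI/P_cr) = (1/0.7)·√(π²×1.10×10^11×1.907×10^-8/3.276×10^5)
L = 0.359 m

L_max ≈ 0.359 m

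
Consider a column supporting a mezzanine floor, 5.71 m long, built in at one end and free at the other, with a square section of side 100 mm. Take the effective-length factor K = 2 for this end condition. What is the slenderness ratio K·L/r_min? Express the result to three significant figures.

For a square r = a/√12 = 100/√12 = 28.87 mm
L_e = K·L = 2 × 5.71 m = 11.42 m = 11420 mm
λ = L_e / r_min = 11420 / 28.87 = 396

λ ≈ 396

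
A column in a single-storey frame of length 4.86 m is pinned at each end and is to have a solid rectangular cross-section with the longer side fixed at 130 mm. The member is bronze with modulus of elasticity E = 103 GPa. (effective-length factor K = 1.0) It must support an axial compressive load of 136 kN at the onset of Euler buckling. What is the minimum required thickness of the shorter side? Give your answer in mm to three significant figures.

L_e = K·L = 1 × 4.86 = 4.860 m
Required I = P_cr·L_e²/(π²E) = 1.360×10^5 × 4.860² / (π² × 1.03×10^11) = 3.160×10^-6 m⁴
I_req = 3.160×10^6 mm⁴
Rectangle, weak axis: I_min = h·b³/12 with h = 130 mm fixed  ⇒  b = (12I/h)^(1/3) = 66.3 mm

b ≈ 66.3 mm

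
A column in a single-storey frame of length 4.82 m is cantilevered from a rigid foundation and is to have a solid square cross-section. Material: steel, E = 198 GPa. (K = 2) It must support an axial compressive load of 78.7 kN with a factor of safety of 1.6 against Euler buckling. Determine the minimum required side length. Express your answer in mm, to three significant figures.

Required P_cr = n·P = 1.6 × 78.7 = 125.9 kN
L_e = K·L = 2 × 4.82 = 9.640 m
Required I = P_cr·L_e²/(π²E) = 1.259×10^5 × 9.640² / (π² × 1.98×10^11) = 5.988×10^-6 m⁴
I_req = 5.988×10^6 mm⁴
Solid square: I = a⁴/12  ⇒  a = (12I)^(1/4) = (12×5.988×10^6)^(1/4) = 92.1 mm

a ≈ 92.1 mm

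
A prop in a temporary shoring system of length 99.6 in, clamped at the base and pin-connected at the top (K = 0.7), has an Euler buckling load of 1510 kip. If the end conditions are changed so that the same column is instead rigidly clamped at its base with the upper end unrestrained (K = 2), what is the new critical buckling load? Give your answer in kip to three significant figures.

P_cr ∝ 1/K², so P_cr,new = P_cr,old × (K_old/K_new)² = 1510 × (0.7/2)²
= 1510 × 0.1225 = 185 kip

P_cr ≈ 185 kip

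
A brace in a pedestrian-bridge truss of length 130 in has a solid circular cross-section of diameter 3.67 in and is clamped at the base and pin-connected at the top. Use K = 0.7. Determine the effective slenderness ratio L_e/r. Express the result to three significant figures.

λ ≈ 99.2

For a solid circle r = d/4 = 3.67/4 = 0.9175 in
L_e = K·L = 0.7 × 130 = 91.00 in
λ = L_e / r_min = 91.000 / 0.9175 = 99.2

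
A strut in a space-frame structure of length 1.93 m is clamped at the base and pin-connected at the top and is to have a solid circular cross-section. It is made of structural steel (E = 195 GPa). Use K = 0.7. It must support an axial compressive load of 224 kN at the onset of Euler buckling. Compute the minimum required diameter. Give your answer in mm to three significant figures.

d ≈ 45.6 mm

L_e = K·L = 0.7 × 1.93 = 1.351 m
Required I = P_cr·L_e²/(π²E) = 2.240×10^5 × 1.351² / (π² × 1.95×10^11) = 2.124×10^-7 m⁴
I_req = 2.124×10^5 mm⁴
Solid circle: I = πd⁴/64  ⇒  d = (64I/π)^(1/4) = (64×2.124×10^5/π)^(1/4) = 45.6 mm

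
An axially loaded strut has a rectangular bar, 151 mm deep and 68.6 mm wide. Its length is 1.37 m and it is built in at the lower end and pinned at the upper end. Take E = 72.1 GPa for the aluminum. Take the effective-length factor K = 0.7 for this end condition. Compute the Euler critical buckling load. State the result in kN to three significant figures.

P_cr ≈ 3140 kN

Buckling occurs about the weak axis: I_min = h·b³/12 with b = 68.6 mm (the shorter side).
I_min = 151×68.6³/12 = 4.062×10^6 mm⁴
I = 4.062×10^6 mm⁴ = 4.062×10^-6 m⁴
Effective length L_e = K·L = 0.7 × 1.37 = 0.9590 m
P_cr = π²EI / L_e² = π² × 72.1×10⁹ × 4.062×10^-6 / 0.9590² = 3.143×10^6 N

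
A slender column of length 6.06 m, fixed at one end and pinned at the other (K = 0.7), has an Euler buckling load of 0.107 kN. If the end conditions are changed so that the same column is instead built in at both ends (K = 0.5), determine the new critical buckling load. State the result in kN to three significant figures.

P_cr ∝ 1/K², so P_cr,new = P_cr,old × (K_old/K_new)² = 0.107 × (0.7/0.5)²
= 0.107 × 1.960 = 0.210 kN

P_cr ≈ 0.210 kN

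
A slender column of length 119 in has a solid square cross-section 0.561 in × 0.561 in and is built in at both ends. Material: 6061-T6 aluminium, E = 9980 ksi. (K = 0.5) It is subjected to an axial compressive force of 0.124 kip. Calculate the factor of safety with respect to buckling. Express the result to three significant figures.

n ≈ 1.85

I = a⁴/12 = 0.561⁴/12 = 8.254×10^-3 in⁴
Effective length L_e = K·L = 0.5 × 119 = 59.50 in
P_cr = π²EI / L_e² = π² × 9980×10³ × 8.254×10^-3 / 59.50² = 229.7 lb
Factor of safety n = P_cr / P = 0.22965 / 0.124 = 1.85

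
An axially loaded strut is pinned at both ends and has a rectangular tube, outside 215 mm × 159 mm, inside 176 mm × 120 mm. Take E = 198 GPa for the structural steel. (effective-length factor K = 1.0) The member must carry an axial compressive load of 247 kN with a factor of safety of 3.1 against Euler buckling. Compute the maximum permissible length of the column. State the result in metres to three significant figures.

L_max ≈ 10.9 m

Weak-axis I_min = (h_o·b_o³ − h_i·b_i³)/12 with b_o = 159, b_i = 120.0 mm (shorter outer/inner sides).
I_min = (215×159³ − 176.0×120.0³)/12 = 4.668×10^7 mm⁴
I = 4.668×10^-5 m⁴
Required critical load P_cr = n·P = 3.1 × 247 = 765.7 kN = 7.657×10^5 N
From P_cr = π²EI/(K·L)²:  L = (1/K)·√(π²EI/P_cr) = (1/1)·√(π²×1.98×10^11×4.668×10^-5/7.657×10^5)
L = 10.9 m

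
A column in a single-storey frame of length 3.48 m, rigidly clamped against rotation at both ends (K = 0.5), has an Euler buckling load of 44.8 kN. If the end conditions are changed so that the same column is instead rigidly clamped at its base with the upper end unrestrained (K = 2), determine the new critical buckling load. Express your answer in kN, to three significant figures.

P_cr ∝ 1/K², so P_cr,new = P_cr,old × (K_old/K_new)² = 44.8 × (0.5/2)²
= 44.8 × 0.06250 = 2.80 kN

P_cr ≈ 2.80 kN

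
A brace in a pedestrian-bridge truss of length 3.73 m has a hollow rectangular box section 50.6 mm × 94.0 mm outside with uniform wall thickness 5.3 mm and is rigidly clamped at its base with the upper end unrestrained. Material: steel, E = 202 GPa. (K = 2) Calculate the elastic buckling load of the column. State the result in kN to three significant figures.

Inner dimensions: h_i = 94.0 − 2×5.3 = 83.40 mm, b_i = 50.6 − 2×5.3 = 40.00 mm
Weak-axis I_min = (h_o·b_o³ − h_i·b_i³)/12 with b_o = 50.6, b_i = 40.00 mm (shorter outer/inner sides).
I_min = (94.0×50.6³ − 83.40×40.00³)/12 = 5.700×10^5 mm⁴
I = 5.700×10^5 mm⁴ = 5.700×10^-7 m⁴
Effective length L_e = K·L = 2 × 3.73 = 7.460 m
P_cr = π²EI / L_e² = π² × 202×10⁹ × 5.700×10^-7 / 7.460² = 2.042×10^4 N

P_cr ≈ 20.4 kN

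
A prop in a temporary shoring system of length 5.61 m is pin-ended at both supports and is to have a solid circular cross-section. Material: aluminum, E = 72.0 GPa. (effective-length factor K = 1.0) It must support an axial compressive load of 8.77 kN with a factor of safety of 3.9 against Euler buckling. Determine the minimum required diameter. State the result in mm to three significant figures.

d ≈ 74.5 mm

Required P_cr = n·P = 3.9 × 8.77 = 34.20 kN
L_e = K·L = 1 × 5.61 = 5.610 m
Required I = P_cr·L_e²/(π²E) = 3.420×10^4 × 5.610² / (π² × 7.20×10^10) = 1.515×10^-6 m⁴
I_req = 1.515×10^6 mm⁴
Solid circle: I = πd⁴/64  ⇒  d = (64I/π)^(1/4) = (64×1.515×10^6/π)^(1/4) = 74.5 mm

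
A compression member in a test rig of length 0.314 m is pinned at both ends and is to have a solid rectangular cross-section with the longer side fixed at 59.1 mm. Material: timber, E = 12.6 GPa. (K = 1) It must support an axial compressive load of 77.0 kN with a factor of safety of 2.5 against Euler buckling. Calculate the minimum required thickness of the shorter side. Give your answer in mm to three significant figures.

b ≈ 31.4 mm

Required P_cr = n·P = 2.5 × 77.0 = 192.5 kN
L_e = K·L = 1 × 0.314 = 0.3140 m
Required I = P_cr·L_e²/(π²E) = 1.925×10^5 × 0.3140² / (π² × 1.26×10^10) = 1.526×10^-7 m⁴
I_req = 1.526×10^5 mm⁴
Rectangle, weak axis: I_min = h·b³/12 with h = 59.1 mm fixed  ⇒  b = (12I/h)^(1/3) = 31.4 mm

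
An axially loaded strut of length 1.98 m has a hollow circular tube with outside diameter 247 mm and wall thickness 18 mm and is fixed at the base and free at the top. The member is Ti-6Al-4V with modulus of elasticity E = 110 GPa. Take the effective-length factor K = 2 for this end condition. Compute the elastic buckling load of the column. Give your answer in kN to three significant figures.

P_cr ≈ 5910 kN

Inner diameter d_i = 247 − 2×18 = 211.0 mm
I = π(d_o⁴ − d_i⁴)/64 = π(247⁴ − 211.0⁴)/64 = 8.541×10^7 mm⁴
I = 8.541×10^7 mm⁴ = 8.541×10^-5 m⁴
Effective length L_e = K·L = 2 × 1.98 = 3.960 m
P_cr = π²EI / L_e² = π² × 110×10⁹ × 8.541×10^-5 / 3.960² = 5.913×10^6 N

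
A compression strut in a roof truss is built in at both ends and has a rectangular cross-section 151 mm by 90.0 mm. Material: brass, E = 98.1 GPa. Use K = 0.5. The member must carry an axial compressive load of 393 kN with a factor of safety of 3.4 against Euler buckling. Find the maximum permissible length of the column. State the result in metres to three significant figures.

L_max ≈ 5.16 m

Buckling occurs about the weak axis: I_min = h·b³/12 with b = 90.0 mm (the shorter side).
I_min = 151×90.0³/12 = 9.173×10^6 mm⁴
I = 9.173×10^-6 m⁴
Required critical load P_cr = n·P = 3.4 × 393 = 1336 kN = 1.336×10^6 N
From P_cr = π²EI/(K·L)²:  L = (1/K)·√(π²EI/P_cr) = (1/0.5)·√(π²×9.81×10^10×9.173×10^-6/1.336×10^6)
L = 5.16 m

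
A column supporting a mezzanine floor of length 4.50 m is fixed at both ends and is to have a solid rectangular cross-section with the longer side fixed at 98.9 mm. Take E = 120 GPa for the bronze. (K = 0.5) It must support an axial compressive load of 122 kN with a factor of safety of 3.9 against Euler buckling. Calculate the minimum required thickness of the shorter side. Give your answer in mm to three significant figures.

b ≈ 62.7 mm

Required P_cr = n·P = 3.9 × 122 = 475.8 kN
L_e = K·L = 0.5 × 4.50 = 2.250 m
Required I = P_cr·L_e²/(π²E) = 4.758×10^5 × 2.250² / (π² × 1.20×10^11) = 2.034×10^-6 m⁴
I_req = 2.034×10^6 mm⁴
Rectangle, weak axis: I_min = h·b³/12 with h = 98.9 mm fixed  ⇒  b = (12I/h)^(1/3) = 62.7 mm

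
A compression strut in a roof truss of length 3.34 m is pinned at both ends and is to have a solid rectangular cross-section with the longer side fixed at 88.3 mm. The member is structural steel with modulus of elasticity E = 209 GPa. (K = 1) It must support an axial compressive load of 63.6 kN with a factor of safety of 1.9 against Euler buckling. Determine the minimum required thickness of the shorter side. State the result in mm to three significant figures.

b ≈ 44.6 mm

Required P_cr = n·P = 1.9 × 63.6 = 120.8 kN
L_e = K·L = 1 × 3.34 = 3.340 m
Required I = P_cr·L_e²/(π²E) = 1.208×10^5 × 3.340² / (π² × 2.09×10^11) = 6.535×10^-7 m⁴
I_req = 6.535×10^5 mm⁴
Rectangle, weak axis: I_min = h·b³/12 with h = 88.3 mm fixed  ⇒  b = (12I/h)^(1/3) = 44.6 mm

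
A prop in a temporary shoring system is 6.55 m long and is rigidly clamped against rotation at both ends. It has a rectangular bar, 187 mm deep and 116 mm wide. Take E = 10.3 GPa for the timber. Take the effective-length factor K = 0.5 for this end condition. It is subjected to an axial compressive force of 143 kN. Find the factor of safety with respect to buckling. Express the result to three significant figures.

Buckling occurs about the weak axis: I_min = h·b³/12 with b = 116 mm (the shorter side).
I_min = 187×116³/12 = 2.432×10^7 mm⁴
I = 2.432×10^7 mm⁴ = 2.432×10^-5 m⁴
Effective length L_e = K·L = 0.5 × 6.55 = 3.275 m
P_cr = π²EI / L_e² = π² × 10.3×10⁹ × 2.432×10^-5 / 3.275² = 2.305×10^5 N
Factor of safety n = P_cr / P = 230.54 / 143 = 1.61

n ≈ 1.61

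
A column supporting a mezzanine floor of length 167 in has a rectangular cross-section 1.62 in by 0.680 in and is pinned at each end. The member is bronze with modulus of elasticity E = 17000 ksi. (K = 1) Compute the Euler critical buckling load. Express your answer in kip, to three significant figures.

Buckling occurs about the weak axis: I_min = h·b³/12 with b = 0.680 in (the shorter side).
I_min = 1.62×0.680³/12 = 4.245×10^-2 in⁴
Effective length L_e = K·L = 1 × 167 = 167.0 in
P_cr = π²EI / L_e² = π² × 17000×10³ × 4.245×10^-2 / 167.0² = 255.4 lb

P_cr ≈ 0.255 kip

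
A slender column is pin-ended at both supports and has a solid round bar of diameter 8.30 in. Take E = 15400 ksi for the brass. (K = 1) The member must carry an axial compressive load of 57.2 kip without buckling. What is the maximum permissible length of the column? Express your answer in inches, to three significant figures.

L_max ≈ 787 in

I = πd⁴/64 = π×8.30⁴/64 = 233.0 in⁴
At the buckling limit P_cr = P = 5.720×10^4 lb
From P_cr = π²EI/(K·L)²:  L = (1/K)·√(π²EI/P_cr) = (1/1)·√(π²×1.54×10^7×233.0/5.720×10^4)
L = 787 in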